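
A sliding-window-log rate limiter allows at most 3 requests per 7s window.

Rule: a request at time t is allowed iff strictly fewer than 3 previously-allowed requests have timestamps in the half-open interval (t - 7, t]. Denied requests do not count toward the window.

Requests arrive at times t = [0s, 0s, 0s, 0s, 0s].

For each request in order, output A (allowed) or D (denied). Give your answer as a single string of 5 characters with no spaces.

Tracking allowed requests in the window:
  req#1 t=0s: ALLOW
  req#2 t=0s: ALLOW
  req#3 t=0s: ALLOW
  req#4 t=0s: DENY
  req#5 t=0s: DENY

Answer: AAADD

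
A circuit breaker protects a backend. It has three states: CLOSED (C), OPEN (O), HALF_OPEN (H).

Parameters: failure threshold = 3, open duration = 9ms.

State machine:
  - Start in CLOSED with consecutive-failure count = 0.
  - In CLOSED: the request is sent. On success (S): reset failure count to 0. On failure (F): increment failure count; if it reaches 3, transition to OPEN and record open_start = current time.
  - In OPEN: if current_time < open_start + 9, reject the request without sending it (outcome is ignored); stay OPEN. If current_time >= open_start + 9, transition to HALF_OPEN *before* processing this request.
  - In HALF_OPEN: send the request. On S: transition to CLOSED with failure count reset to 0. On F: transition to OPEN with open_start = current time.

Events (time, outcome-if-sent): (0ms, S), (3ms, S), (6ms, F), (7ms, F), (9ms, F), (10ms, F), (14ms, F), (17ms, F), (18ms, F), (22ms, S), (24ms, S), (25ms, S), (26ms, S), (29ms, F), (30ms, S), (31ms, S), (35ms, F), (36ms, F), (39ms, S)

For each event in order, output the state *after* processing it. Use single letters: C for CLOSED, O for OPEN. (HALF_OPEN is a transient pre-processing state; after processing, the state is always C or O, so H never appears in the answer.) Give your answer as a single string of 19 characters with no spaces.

Answer: CCCCOOOOOOOOOOOOOOC

Derivation:
State after each event:
  event#1 t=0ms outcome=S: state=CLOSED
  event#2 t=3ms outcome=S: state=CLOSED
  event#3 t=6ms outcome=F: state=CLOSED
  event#4 t=7ms outcome=F: state=CLOSED
  event#5 t=9ms outcome=F: state=OPEN
  event#6 t=10ms outcome=F: state=OPEN
  event#7 t=14ms outcome=F: state=OPEN
  event#8 t=17ms outcome=F: state=OPEN
  event#9 t=18ms outcome=F: state=OPEN
  event#10 t=22ms outcome=S: state=OPEN
  event#11 t=24ms outcome=S: state=OPEN
  event#12 t=25ms outcome=S: state=OPEN
  event#13 t=26ms outcome=S: state=OPEN
  event#14 t=29ms outcome=F: state=OPEN
  event#15 t=30ms outcome=S: state=OPEN
  event#16 t=31ms outcome=S: state=OPEN
  event#17 t=35ms outcome=F: state=OPEN
  event#18 t=36ms outcome=F: state=OPEN
  event#19 t=39ms outcome=S: state=CLOSED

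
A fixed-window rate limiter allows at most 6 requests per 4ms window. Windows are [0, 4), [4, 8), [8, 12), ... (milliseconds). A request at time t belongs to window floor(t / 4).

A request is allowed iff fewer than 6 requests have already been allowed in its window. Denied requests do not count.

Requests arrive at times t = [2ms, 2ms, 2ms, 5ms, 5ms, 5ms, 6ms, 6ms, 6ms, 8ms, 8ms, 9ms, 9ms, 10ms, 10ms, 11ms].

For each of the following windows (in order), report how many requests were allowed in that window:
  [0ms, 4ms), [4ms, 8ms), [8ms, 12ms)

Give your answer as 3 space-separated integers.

Processing requests:
  req#1 t=2ms (window 0): ALLOW
  req#2 t=2ms (window 0): ALLOW
  req#3 t=2ms (window 0): ALLOW
  req#4 t=5ms (window 1): ALLOW
  req#5 t=5ms (window 1): ALLOW
  req#6 t=5ms (window 1): ALLOW
  req#7 t=6ms (window 1): ALLOW
  req#8 t=6ms (window 1): ALLOW
  req#9 t=6ms (window 1): ALLOW
  req#10 t=8ms (window 2): ALLOW
  req#11 t=8ms (window 2): ALLOW
  req#12 t=9ms (window 2): ALLOW
  req#13 t=9ms (window 2): ALLOW
  req#14 t=10ms (window 2): ALLOW
  req#15 t=10ms (window 2): ALLOW
  req#16 t=11ms (window 2): DENY

Allowed counts by window: 3 6 6

Answer: 3 6 6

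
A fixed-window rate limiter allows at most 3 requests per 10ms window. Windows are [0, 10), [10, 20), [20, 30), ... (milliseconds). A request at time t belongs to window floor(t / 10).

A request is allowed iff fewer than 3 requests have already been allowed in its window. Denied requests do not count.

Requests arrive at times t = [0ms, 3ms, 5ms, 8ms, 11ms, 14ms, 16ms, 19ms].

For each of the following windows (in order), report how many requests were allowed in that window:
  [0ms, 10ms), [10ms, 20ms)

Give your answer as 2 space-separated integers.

Answer: 3 3

Derivation:
Processing requests:
  req#1 t=0ms (window 0): ALLOW
  req#2 t=3ms (window 0): ALLOW
  req#3 t=5ms (window 0): ALLOW
  req#4 t=8ms (window 0): DENY
  req#5 t=11ms (window 1): ALLOW
  req#6 t=14ms (window 1): ALLOW
  req#7 t=16ms (window 1): ALLOW
  req#8 t=19ms (window 1): DENY

Allowed counts by window: 3 3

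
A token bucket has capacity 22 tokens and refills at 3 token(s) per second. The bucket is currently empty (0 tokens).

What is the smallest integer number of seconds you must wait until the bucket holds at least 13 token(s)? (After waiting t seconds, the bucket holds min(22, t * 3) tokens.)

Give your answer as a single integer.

Answer: 5

Derivation:
Need t * 3 >= 13, so t >= 13/3.
Smallest integer t = ceil(13/3) = 5.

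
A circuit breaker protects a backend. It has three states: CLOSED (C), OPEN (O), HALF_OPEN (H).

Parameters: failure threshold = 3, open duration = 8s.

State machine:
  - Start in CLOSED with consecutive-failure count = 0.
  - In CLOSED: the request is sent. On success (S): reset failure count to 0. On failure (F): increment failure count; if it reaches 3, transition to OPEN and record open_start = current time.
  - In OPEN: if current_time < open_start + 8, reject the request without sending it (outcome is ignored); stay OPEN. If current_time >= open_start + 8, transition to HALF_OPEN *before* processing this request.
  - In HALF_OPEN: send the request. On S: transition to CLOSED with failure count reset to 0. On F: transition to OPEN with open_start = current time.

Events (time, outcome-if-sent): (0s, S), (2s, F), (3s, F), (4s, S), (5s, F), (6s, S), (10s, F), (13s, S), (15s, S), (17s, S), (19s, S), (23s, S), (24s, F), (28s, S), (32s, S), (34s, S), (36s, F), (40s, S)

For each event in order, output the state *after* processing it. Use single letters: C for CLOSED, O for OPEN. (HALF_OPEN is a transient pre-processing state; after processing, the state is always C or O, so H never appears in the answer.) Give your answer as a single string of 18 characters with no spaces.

State after each event:
  event#1 t=0s outcome=S: state=CLOSED
  event#2 t=2s outcome=F: state=CLOSED
  event#3 t=3s outcome=F: state=CLOSED
  event#4 t=4s outcome=S: state=CLOSED
  event#5 t=5s outcome=F: state=CLOSED
  event#6 t=6s outcome=S: state=CLOSED
  event#7 t=10s outcome=F: state=CLOSED
  event#8 t=13s outcome=S: state=CLOSED
  event#9 t=15s outcome=S: state=CLOSED
  event#10 t=17s outcome=S: state=CLOSED
  event#11 t=19s outcome=S: state=CLOSED
  event#12 t=23s outcome=S: state=CLOSED
  event#13 t=24s outcome=F: state=CLOSED
  event#14 t=28s outcome=S: state=CLOSED
  event#15 t=32s outcome=S: state=CLOSED
  event#16 t=34s outcome=S: state=CLOSED
  event#17 t=36s outcome=F: state=CLOSED
  event#18 t=40s outcome=S: state=CLOSED

Answer: CCCCCCCCCCCCCCCCCC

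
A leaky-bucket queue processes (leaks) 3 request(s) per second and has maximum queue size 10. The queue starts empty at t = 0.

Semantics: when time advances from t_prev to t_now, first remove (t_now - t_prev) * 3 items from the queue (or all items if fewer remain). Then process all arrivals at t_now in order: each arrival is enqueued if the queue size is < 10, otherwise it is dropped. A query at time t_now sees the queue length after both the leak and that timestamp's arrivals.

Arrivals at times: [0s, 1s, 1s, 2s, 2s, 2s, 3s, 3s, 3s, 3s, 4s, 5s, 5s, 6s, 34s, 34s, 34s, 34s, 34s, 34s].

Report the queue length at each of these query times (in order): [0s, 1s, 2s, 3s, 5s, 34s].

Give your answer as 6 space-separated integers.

Answer: 1 2 3 4 2 6

Derivation:
Queue lengths at query times:
  query t=0s: backlog = 1
  query t=1s: backlog = 2
  query t=2s: backlog = 3
  query t=3s: backlog = 4
  query t=5s: backlog = 2
  query t=34s: backlog = 6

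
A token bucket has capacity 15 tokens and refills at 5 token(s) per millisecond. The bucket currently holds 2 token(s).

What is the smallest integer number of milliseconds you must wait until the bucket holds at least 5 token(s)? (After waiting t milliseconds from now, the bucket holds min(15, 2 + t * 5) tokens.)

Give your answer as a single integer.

Answer: 1

Derivation:
Need 2 + t * 5 >= 5, so t >= 3/5.
Smallest integer t = ceil(3/5) = 1.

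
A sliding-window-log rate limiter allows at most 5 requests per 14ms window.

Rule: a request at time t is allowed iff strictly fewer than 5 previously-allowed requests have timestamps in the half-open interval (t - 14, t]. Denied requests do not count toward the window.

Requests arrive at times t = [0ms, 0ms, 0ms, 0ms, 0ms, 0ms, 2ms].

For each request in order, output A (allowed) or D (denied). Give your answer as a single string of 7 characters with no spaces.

Answer: AAAAADD

Derivation:
Tracking allowed requests in the window:
  req#1 t=0ms: ALLOW
  req#2 t=0ms: ALLOW
  req#3 t=0ms: ALLOW
  req#4 t=0ms: ALLOW
  req#5 t=0ms: ALLOW
  req#6 t=0ms: DENY
  req#7 t=2ms: DENY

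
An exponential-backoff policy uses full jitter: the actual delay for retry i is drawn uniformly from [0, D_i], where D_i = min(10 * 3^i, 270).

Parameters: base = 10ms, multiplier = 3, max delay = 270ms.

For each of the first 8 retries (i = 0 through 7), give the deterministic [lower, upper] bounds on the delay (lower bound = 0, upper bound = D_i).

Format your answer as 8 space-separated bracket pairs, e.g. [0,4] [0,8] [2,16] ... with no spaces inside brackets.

Answer: [0,10] [0,30] [0,90] [0,270] [0,270] [0,270] [0,270] [0,270]

Derivation:
Computing bounds per retry:
  i=0: D_i=min(10*3^0,270)=10, bounds=[0,10]
  i=1: D_i=min(10*3^1,270)=30, bounds=[0,30]
  i=2: D_i=min(10*3^2,270)=90, bounds=[0,90]
  i=3: D_i=min(10*3^3,270)=270, bounds=[0,270]
  i=4: D_i=min(10*3^4,270)=270, bounds=[0,270]
  i=5: D_i=min(10*3^5,270)=270, bounds=[0,270]
  i=6: D_i=min(10*3^6,270)=270, bounds=[0,270]
  i=7: D_i=min(10*3^7,270)=270, bounds=[0,270]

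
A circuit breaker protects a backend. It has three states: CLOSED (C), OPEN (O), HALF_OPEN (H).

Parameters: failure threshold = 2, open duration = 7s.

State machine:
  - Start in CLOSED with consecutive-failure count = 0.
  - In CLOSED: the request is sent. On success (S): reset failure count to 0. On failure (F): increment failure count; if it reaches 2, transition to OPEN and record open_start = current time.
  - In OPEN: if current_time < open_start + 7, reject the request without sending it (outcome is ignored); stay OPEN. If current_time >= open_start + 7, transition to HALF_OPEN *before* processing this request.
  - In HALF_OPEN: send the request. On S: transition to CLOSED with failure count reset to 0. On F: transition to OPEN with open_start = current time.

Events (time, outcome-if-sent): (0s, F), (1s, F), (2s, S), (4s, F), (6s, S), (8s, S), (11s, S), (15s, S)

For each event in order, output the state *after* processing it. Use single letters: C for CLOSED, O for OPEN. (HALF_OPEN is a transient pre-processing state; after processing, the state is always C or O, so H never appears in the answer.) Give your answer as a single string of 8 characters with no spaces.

Answer: COOOOCCC

Derivation:
State after each event:
  event#1 t=0s outcome=F: state=CLOSED
  event#2 t=1s outcome=F: state=OPEN
  event#3 t=2s outcome=S: state=OPEN
  event#4 t=4s outcome=F: state=OPEN
  event#5 t=6s outcome=S: state=OPEN
  event#6 t=8s outcome=S: state=CLOSED
  event#7 t=11s outcome=S: state=CLOSED
  event#8 t=15s outcome=S: state=CLOSED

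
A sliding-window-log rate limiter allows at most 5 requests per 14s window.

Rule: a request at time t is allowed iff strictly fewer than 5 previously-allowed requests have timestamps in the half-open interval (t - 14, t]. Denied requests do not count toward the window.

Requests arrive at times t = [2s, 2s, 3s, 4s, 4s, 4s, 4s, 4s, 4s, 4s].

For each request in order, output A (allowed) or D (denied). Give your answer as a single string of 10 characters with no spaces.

Tracking allowed requests in the window:
  req#1 t=2s: ALLOW
  req#2 t=2s: ALLOW
  req#3 t=3s: ALLOW
  req#4 t=4s: ALLOW
  req#5 t=4s: ALLOW
  req#6 t=4s: DENY
  req#7 t=4s: DENY
  req#8 t=4s: DENY
  req#9 t=4s: DENY
  req#10 t=4s: DENY

Answer: AAAAADDDDD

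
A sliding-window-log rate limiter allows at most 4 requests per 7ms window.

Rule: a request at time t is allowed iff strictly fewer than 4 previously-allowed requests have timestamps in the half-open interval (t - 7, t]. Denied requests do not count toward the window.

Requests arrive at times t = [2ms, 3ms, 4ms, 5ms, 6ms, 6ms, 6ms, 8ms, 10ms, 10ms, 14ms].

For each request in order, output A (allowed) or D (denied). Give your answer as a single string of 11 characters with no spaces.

Answer: AAAADDDDAAA

Derivation:
Tracking allowed requests in the window:
  req#1 t=2ms: ALLOW
  req#2 t=3ms: ALLOW
  req#3 t=4ms: ALLOW
  req#4 t=5ms: ALLOW
  req#5 t=6ms: DENY
  req#6 t=6ms: DENY
  req#7 t=6ms: DENY
  req#8 t=8ms: DENY
  req#9 t=10ms: ALLOW
  req#10 t=10ms: ALLOW
  req#11 t=14ms: ALLOW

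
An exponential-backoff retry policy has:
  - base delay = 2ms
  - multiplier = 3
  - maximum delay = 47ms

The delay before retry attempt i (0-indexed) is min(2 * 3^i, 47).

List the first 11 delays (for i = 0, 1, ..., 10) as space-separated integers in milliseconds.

Answer: 2 6 18 47 47 47 47 47 47 47 47

Derivation:
Computing each delay:
  i=0: min(2*3^0, 47) = 2
  i=1: min(2*3^1, 47) = 6
  i=2: min(2*3^2, 47) = 18
  i=3: min(2*3^3, 47) = 47
  i=4: min(2*3^4, 47) = 47
  i=5: min(2*3^5, 47) = 47
  i=6: min(2*3^6, 47) = 47
  i=7: min(2*3^7, 47) = 47
  i=8: min(2*3^8, 47) = 47
  i=9: min(2*3^9, 47) = 47
  i=10: min(2*3^10, 47) = 47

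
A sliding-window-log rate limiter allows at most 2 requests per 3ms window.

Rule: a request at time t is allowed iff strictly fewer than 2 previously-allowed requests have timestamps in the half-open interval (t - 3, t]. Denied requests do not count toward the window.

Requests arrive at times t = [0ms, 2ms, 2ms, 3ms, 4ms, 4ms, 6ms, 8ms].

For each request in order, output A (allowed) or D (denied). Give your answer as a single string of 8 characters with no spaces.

Tracking allowed requests in the window:
  req#1 t=0ms: ALLOW
  req#2 t=2ms: ALLOW
  req#3 t=2ms: DENY
  req#4 t=3ms: ALLOW
  req#5 t=4ms: DENY
  req#6 t=4ms: DENY
  req#7 t=6ms: ALLOW
  req#8 t=8ms: ALLOW

Answer: AADADDAA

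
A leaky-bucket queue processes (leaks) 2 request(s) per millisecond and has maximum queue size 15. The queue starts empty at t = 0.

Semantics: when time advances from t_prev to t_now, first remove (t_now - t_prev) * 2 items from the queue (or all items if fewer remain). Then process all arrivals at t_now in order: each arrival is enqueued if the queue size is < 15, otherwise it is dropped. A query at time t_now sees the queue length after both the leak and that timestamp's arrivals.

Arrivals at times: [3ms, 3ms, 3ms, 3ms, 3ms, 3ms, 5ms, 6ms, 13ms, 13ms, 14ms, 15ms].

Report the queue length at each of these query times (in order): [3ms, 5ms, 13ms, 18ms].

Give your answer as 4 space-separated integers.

Answer: 6 3 2 0

Derivation:
Queue lengths at query times:
  query t=3ms: backlog = 6
  query t=5ms: backlog = 3
  query t=13ms: backlog = 2
  query t=18ms: backlog = 0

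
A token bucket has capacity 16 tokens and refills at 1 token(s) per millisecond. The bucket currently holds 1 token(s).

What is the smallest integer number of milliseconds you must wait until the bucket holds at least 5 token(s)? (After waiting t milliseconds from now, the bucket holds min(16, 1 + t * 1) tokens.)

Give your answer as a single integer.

Answer: 4

Derivation:
Need 1 + t * 1 >= 5, so t >= 4/1.
Smallest integer t = ceil(4/1) = 4.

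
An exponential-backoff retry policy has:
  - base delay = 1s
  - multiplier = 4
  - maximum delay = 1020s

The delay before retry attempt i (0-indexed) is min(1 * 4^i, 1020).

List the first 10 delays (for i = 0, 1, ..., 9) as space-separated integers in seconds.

Computing each delay:
  i=0: min(1*4^0, 1020) = 1
  i=1: min(1*4^1, 1020) = 4
  i=2: min(1*4^2, 1020) = 16
  i=3: min(1*4^3, 1020) = 64
  i=4: min(1*4^4, 1020) = 256
  i=5: min(1*4^5, 1020) = 1020
  i=6: min(1*4^6, 1020) = 1020
  i=7: min(1*4^7, 1020) = 1020
  i=8: min(1*4^8, 1020) = 1020
  i=9: min(1*4^9, 1020) = 1020

Answer: 1 4 16 64 256 1020 1020 1020 1020 1020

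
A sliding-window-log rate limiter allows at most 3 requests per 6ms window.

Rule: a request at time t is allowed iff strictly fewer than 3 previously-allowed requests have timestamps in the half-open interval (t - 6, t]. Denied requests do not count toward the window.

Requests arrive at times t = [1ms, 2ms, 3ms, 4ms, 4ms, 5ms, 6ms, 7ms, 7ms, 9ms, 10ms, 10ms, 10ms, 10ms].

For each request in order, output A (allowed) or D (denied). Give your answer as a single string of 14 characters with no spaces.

Tracking allowed requests in the window:
  req#1 t=1ms: ALLOW
  req#2 t=2ms: ALLOW
  req#3 t=3ms: ALLOW
  req#4 t=4ms: DENY
  req#5 t=4ms: DENY
  req#6 t=5ms: DENY
  req#7 t=6ms: DENY
  req#8 t=7ms: ALLOW
  req#9 t=7ms: DENY
  req#10 t=9ms: ALLOW
  req#11 t=10ms: ALLOW
  req#12 t=10ms: DENY
  req#13 t=10ms: DENY
  req#14 t=10ms: DENY

Answer: AAADDDDADAADDD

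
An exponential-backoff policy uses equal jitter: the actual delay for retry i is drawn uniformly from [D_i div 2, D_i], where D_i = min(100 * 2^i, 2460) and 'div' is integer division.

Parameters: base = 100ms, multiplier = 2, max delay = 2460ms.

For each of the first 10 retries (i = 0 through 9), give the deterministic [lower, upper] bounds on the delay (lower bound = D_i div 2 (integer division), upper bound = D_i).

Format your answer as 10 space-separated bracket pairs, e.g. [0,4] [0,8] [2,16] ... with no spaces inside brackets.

Answer: [50,100] [100,200] [200,400] [400,800] [800,1600] [1230,2460] [1230,2460] [1230,2460] [1230,2460] [1230,2460]

Derivation:
Computing bounds per retry:
  i=0: D_i=min(100*2^0,2460)=100, bounds=[50,100]
  i=1: D_i=min(100*2^1,2460)=200, bounds=[100,200]
  i=2: D_i=min(100*2^2,2460)=400, bounds=[200,400]
  i=3: D_i=min(100*2^3,2460)=800, bounds=[400,800]
  i=4: D_i=min(100*2^4,2460)=1600, bounds=[800,1600]
  i=5: D_i=min(100*2^5,2460)=2460, bounds=[1230,2460]
  i=6: D_i=min(100*2^6,2460)=2460, bounds=[1230,2460]
  i=7: D_i=min(100*2^7,2460)=2460, bounds=[1230,2460]
  i=8: D_i=min(100*2^8,2460)=2460, bounds=[1230,2460]
  i=9: D_i=min(100*2^9,2460)=2460, bounds=[1230,2460]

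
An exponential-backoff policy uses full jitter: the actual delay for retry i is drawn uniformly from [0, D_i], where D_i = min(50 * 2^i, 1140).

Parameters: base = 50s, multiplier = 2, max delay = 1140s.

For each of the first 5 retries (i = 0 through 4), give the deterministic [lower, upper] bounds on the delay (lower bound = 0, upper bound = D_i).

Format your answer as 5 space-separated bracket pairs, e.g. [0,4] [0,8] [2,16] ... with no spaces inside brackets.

Answer: [0,50] [0,100] [0,200] [0,400] [0,800]

Derivation:
Computing bounds per retry:
  i=0: D_i=min(50*2^0,1140)=50, bounds=[0,50]
  i=1: D_i=min(50*2^1,1140)=100, bounds=[0,100]
  i=2: D_i=min(50*2^2,1140)=200, bounds=[0,200]
  i=3: D_i=min(50*2^3,1140)=400, bounds=[0,400]
  i=4: D_i=min(50*2^4,1140)=800, bounds=[0,800]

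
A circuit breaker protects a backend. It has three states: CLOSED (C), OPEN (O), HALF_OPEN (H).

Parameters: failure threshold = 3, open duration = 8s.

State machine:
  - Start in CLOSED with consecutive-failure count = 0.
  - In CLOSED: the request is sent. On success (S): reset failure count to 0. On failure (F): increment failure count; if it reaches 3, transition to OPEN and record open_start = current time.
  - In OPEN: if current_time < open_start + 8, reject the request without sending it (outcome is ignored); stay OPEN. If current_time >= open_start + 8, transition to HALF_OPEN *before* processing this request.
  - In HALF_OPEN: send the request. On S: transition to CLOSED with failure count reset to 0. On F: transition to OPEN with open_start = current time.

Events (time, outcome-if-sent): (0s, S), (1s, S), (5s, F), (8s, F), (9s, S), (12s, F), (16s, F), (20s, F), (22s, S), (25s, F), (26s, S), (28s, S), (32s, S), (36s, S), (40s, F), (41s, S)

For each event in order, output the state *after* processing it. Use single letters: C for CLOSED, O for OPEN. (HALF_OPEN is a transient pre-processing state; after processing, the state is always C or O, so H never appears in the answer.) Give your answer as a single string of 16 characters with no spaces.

Answer: CCCCCCCOOOOCCCCC

Derivation:
State after each event:
  event#1 t=0s outcome=S: state=CLOSED
  event#2 t=1s outcome=S: state=CLOSED
  event#3 t=5s outcome=F: state=CLOSED
  event#4 t=8s outcome=F: state=CLOSED
  event#5 t=9s outcome=S: state=CLOSED
  event#6 t=12s outcome=F: state=CLOSED
  event#7 t=16s outcome=F: state=CLOSED
  event#8 t=20s outcome=F: state=OPEN
  event#9 t=22s outcome=S: state=OPEN
  event#10 t=25s outcome=F: state=OPEN
  event#11 t=26s outcome=S: state=OPEN
  event#12 t=28s outcome=S: state=CLOSED
  event#13 t=32s outcome=S: state=CLOSED
  event#14 t=36s outcome=S: state=CLOSED
  event#15 t=40s outcome=F: state=CLOSED
  event#16 t=41s outcome=S: state=CLOSED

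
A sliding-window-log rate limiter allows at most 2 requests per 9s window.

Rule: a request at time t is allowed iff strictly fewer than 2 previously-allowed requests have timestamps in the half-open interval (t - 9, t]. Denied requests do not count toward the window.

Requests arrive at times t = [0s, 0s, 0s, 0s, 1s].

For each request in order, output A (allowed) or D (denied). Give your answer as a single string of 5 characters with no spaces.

Answer: AADDD

Derivation:
Tracking allowed requests in the window:
  req#1 t=0s: ALLOW
  req#2 t=0s: ALLOW
  req#3 t=0s: DENY
  req#4 t=0s: DENY
  req#5 t=1s: DENY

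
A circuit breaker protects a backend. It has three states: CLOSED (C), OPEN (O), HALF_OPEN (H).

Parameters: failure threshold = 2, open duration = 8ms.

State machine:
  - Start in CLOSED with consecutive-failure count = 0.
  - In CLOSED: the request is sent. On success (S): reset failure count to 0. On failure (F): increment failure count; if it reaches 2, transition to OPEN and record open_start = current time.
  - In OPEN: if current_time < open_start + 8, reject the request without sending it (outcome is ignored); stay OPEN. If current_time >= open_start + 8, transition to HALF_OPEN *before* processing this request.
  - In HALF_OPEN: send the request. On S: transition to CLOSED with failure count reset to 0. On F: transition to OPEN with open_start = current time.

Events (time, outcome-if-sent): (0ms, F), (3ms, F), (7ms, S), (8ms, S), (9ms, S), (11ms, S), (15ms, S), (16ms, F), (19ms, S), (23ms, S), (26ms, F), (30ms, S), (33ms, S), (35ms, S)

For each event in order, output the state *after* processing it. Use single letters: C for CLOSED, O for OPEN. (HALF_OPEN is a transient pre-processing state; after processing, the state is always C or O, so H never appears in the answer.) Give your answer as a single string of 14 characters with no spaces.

State after each event:
  event#1 t=0ms outcome=F: state=CLOSED
  event#2 t=3ms outcome=F: state=OPEN
  event#3 t=7ms outcome=S: state=OPEN
  event#4 t=8ms outcome=S: state=OPEN
  event#5 t=9ms outcome=S: state=OPEN
  event#6 t=11ms outcome=S: state=CLOSED
  event#7 t=15ms outcome=S: state=CLOSED
  event#8 t=16ms outcome=F: state=CLOSED
  event#9 t=19ms outcome=S: state=CLOSED
  event#10 t=23ms outcome=S: state=CLOSED
  event#11 t=26ms outcome=F: state=CLOSED
  event#12 t=30ms outcome=S: state=CLOSED
  event#13 t=33ms outcome=S: state=CLOSED
  event#14 t=35ms outcome=S: state=CLOSED

Answer: COOOOCCCCCCCCC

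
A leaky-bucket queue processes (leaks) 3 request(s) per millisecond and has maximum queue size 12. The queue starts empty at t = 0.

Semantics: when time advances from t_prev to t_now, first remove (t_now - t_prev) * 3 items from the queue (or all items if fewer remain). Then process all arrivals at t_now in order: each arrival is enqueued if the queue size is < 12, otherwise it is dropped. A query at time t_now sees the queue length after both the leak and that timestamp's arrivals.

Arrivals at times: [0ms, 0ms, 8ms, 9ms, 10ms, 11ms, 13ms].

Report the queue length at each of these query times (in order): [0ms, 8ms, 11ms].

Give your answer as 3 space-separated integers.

Answer: 2 1 1

Derivation:
Queue lengths at query times:
  query t=0ms: backlog = 2
  query t=8ms: backlog = 1
  query t=11ms: backlog = 1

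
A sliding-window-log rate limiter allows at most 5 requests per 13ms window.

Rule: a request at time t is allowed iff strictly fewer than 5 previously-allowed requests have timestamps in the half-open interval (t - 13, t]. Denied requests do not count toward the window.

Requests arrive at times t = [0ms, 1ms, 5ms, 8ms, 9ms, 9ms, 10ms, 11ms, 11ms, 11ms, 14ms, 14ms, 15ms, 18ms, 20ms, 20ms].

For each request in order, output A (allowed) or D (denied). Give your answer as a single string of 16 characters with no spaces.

Tracking allowed requests in the window:
  req#1 t=0ms: ALLOW
  req#2 t=1ms: ALLOW
  req#3 t=5ms: ALLOW
  req#4 t=8ms: ALLOW
  req#5 t=9ms: ALLOW
  req#6 t=9ms: DENY
  req#7 t=10ms: DENY
  req#8 t=11ms: DENY
  req#9 t=11ms: DENY
  req#10 t=11ms: DENY
  req#11 t=14ms: ALLOW
  req#12 t=14ms: ALLOW
  req#13 t=15ms: DENY
  req#14 t=18ms: ALLOW
  req#15 t=20ms: DENY
  req#16 t=20ms: DENY

Answer: AAAAADDDDDAADADD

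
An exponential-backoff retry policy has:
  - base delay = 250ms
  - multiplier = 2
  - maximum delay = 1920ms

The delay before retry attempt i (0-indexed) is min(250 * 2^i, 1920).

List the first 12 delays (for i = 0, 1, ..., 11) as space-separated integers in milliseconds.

Computing each delay:
  i=0: min(250*2^0, 1920) = 250
  i=1: min(250*2^1, 1920) = 500
  i=2: min(250*2^2, 1920) = 1000
  i=3: min(250*2^3, 1920) = 1920
  i=4: min(250*2^4, 1920) = 1920
  i=5: min(250*2^5, 1920) = 1920
  i=6: min(250*2^6, 1920) = 1920
  i=7: min(250*2^7, 1920) = 1920
  i=8: min(250*2^8, 1920) = 1920
  i=9: min(250*2^9, 1920) = 1920
  i=10: min(250*2^10, 1920) = 1920
  i=11: min(250*2^11, 1920) = 1920

Answer: 250 500 1000 1920 1920 1920 1920 1920 1920 1920 1920 1920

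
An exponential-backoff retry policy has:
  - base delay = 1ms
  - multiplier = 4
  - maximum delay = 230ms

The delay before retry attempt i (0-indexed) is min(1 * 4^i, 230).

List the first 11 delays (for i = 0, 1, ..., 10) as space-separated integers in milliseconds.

Computing each delay:
  i=0: min(1*4^0, 230) = 1
  i=1: min(1*4^1, 230) = 4
  i=2: min(1*4^2, 230) = 16
  i=3: min(1*4^3, 230) = 64
  i=4: min(1*4^4, 230) = 230
  i=5: min(1*4^5, 230) = 230
  i=6: min(1*4^6, 230) = 230
  i=7: min(1*4^7, 230) = 230
  i=8: min(1*4^8, 230) = 230
  i=9: min(1*4^9, 230) = 230
  i=10: min(1*4^10, 230) = 230

Answer: 1 4 16 64 230 230 230 230 230 230 230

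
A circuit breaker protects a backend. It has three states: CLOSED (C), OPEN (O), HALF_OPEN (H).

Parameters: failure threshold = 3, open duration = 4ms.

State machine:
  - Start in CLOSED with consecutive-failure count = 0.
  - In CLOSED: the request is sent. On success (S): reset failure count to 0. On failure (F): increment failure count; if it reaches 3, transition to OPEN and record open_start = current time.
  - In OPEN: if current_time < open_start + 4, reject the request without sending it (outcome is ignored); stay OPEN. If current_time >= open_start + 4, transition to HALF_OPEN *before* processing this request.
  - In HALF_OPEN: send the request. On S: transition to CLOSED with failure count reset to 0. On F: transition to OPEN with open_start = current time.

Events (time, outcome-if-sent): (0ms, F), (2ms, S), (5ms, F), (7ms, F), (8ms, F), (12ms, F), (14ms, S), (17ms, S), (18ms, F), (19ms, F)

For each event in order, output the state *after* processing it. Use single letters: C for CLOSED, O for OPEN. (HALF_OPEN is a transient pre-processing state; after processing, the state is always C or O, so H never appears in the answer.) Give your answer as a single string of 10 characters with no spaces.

Answer: CCCCOOOCCC

Derivation:
State after each event:
  event#1 t=0ms outcome=F: state=CLOSED
  event#2 t=2ms outcome=S: state=CLOSED
  event#3 t=5ms outcome=F: state=CLOSED
  event#4 t=7ms outcome=F: state=CLOSED
  event#5 t=8ms outcome=F: state=OPEN
  event#6 t=12ms outcome=F: state=OPEN
  event#7 t=14ms outcome=S: state=OPEN
  event#8 t=17ms outcome=S: state=CLOSED
  event#9 t=18ms outcome=F: state=CLOSED
  event#10 t=19ms outcome=F: state=CLOSED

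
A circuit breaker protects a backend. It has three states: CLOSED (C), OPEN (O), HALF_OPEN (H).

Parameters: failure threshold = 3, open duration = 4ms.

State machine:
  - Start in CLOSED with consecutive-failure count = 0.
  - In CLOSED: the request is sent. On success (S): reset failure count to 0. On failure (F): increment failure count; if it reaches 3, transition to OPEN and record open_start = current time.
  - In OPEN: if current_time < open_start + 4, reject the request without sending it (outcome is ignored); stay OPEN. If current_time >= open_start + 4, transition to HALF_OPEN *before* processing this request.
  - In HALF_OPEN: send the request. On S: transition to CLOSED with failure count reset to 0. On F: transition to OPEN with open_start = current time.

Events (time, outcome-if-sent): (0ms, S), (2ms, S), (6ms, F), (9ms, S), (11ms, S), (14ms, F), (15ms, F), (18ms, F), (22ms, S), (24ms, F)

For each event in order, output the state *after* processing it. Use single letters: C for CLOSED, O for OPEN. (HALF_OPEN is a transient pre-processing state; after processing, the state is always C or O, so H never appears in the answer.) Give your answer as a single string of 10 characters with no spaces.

Answer: CCCCCCCOCC

Derivation:
State after each event:
  event#1 t=0ms outcome=S: state=CLOSED
  event#2 t=2ms outcome=S: state=CLOSED
  event#3 t=6ms outcome=F: state=CLOSED
  event#4 t=9ms outcome=S: state=CLOSED
  event#5 t=11ms outcome=S: state=CLOSED
  event#6 t=14ms outcome=F: state=CLOSED
  event#7 t=15ms outcome=F: state=CLOSED
  event#8 t=18ms outcome=F: state=OPEN
  event#9 t=22ms outcome=S: state=CLOSED
  event#10 t=24ms outcome=F: state=CLOSED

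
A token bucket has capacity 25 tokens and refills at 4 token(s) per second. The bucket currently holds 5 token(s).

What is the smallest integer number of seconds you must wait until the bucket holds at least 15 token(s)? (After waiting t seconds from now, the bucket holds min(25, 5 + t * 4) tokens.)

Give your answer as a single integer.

Answer: 3

Derivation:
Need 5 + t * 4 >= 15, so t >= 10/4.
Smallest integer t = ceil(10/4) = 3.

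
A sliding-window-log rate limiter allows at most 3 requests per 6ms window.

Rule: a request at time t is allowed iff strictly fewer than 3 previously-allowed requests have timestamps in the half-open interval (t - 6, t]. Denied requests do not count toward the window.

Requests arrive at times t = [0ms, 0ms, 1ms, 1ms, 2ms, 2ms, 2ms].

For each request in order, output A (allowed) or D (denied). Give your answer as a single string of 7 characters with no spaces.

Tracking allowed requests in the window:
  req#1 t=0ms: ALLOW
  req#2 t=0ms: ALLOW
  req#3 t=1ms: ALLOW
  req#4 t=1ms: DENY
  req#5 t=2ms: DENY
  req#6 t=2ms: DENY
  req#7 t=2ms: DENY

Answer: AAADDDD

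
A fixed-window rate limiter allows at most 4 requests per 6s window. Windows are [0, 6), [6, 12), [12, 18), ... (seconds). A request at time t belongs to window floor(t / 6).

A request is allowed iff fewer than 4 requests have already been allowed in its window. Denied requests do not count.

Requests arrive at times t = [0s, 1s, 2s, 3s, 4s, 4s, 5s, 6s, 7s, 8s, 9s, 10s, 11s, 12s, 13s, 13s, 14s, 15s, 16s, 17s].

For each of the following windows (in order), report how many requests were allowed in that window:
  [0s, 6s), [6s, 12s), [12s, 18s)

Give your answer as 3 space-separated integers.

Processing requests:
  req#1 t=0s (window 0): ALLOW
  req#2 t=1s (window 0): ALLOW
  req#3 t=2s (window 0): ALLOW
  req#4 t=3s (window 0): ALLOW
  req#5 t=4s (window 0): DENY
  req#6 t=4s (window 0): DENY
  req#7 t=5s (window 0): DENY
  req#8 t=6s (window 1): ALLOW
  req#9 t=7s (window 1): ALLOW
  req#10 t=8s (window 1): ALLOW
  req#11 t=9s (window 1): ALLOW
  req#12 t=10s (window 1): DENY
  req#13 t=11s (window 1): DENY
  req#14 t=12s (window 2): ALLOW
  req#15 t=13s (window 2): ALLOW
  req#16 t=13s (window 2): ALLOW
  req#17 t=14s (window 2): ALLOW
  req#18 t=15s (window 2): DENY
  req#19 t=16s (window 2): DENY
  req#20 t=17s (window 2): DENY

Allowed counts by window: 4 4 4

Answer: 4 4 4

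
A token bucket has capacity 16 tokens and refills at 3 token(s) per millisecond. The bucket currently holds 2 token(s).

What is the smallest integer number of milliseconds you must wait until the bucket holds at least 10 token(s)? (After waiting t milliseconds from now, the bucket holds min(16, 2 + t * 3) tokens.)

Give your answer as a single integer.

Need 2 + t * 3 >= 10, so t >= 8/3.
Smallest integer t = ceil(8/3) = 3.

Answer: 3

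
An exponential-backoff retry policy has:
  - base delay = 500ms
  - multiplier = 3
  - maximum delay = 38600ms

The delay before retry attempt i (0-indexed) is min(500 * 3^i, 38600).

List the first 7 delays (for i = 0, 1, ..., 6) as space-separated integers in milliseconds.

Answer: 500 1500 4500 13500 38600 38600 38600

Derivation:
Computing each delay:
  i=0: min(500*3^0, 38600) = 500
  i=1: min(500*3^1, 38600) = 1500
  i=2: min(500*3^2, 38600) = 4500
  i=3: min(500*3^3, 38600) = 13500
  i=4: min(500*3^4, 38600) = 38600
  i=5: min(500*3^5, 38600) = 38600
  i=6: min(500*3^6, 38600) = 38600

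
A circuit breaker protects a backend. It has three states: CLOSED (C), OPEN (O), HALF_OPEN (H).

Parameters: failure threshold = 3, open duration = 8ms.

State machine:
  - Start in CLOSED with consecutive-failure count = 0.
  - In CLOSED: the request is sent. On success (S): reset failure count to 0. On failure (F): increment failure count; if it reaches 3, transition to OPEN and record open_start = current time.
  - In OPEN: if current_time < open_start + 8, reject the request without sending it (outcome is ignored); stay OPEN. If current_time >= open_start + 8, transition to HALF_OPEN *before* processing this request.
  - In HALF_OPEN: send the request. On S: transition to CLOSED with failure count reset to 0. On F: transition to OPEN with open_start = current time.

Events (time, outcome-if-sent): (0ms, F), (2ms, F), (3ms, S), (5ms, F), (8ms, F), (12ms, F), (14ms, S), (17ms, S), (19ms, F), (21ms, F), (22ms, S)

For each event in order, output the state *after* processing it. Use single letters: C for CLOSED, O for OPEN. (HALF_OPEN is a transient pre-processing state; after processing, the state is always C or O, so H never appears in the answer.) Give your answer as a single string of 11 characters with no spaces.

Answer: CCCCCOOOOOO

Derivation:
State after each event:
  event#1 t=0ms outcome=F: state=CLOSED
  event#2 t=2ms outcome=F: state=CLOSED
  event#3 t=3ms outcome=S: state=CLOSED
  event#4 t=5ms outcome=F: state=CLOSED
  event#5 t=8ms outcome=F: state=CLOSED
  event#6 t=12ms outcome=F: state=OPEN
  event#7 t=14ms outcome=S: state=OPEN
  event#8 t=17ms outcome=S: state=OPEN
  event#9 t=19ms outcome=F: state=OPEN
  event#10 t=21ms outcome=F: state=OPEN
  event#11 t=22ms outcome=S: state=OPEN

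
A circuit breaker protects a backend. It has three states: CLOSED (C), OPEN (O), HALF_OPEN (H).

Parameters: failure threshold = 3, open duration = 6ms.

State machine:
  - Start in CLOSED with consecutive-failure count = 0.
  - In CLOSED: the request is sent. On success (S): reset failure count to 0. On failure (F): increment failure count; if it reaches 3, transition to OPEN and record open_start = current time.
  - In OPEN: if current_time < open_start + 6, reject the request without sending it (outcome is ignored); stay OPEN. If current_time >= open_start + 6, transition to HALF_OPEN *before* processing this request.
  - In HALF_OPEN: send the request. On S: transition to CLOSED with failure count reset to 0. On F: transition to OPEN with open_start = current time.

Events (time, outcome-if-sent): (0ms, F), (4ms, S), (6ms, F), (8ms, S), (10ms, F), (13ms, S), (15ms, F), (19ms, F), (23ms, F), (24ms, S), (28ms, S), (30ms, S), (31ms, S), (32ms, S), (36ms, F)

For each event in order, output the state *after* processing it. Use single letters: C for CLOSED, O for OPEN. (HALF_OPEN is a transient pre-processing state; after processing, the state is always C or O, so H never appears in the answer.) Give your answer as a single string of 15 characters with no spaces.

Answer: CCCCCCCCOOOCCCC

Derivation:
State after each event:
  event#1 t=0ms outcome=F: state=CLOSED
  event#2 t=4ms outcome=S: state=CLOSED
  event#3 t=6ms outcome=F: state=CLOSED
  event#4 t=8ms outcome=S: state=CLOSED
  event#5 t=10ms outcome=F: state=CLOSED
  event#6 t=13ms outcome=S: state=CLOSED
  event#7 t=15ms outcome=F: state=CLOSED
  event#8 t=19ms outcome=F: state=CLOSED
  event#9 t=23ms outcome=F: state=OPEN
  event#10 t=24ms outcome=S: state=OPEN
  event#11 t=28ms outcome=S: state=OPEN
  event#12 t=30ms outcome=S: state=CLOSED
  event#13 t=31ms outcome=S: state=CLOSED
  event#14 t=32ms outcome=S: state=CLOSED
  event#15 t=36ms outcome=F: state=CLOSED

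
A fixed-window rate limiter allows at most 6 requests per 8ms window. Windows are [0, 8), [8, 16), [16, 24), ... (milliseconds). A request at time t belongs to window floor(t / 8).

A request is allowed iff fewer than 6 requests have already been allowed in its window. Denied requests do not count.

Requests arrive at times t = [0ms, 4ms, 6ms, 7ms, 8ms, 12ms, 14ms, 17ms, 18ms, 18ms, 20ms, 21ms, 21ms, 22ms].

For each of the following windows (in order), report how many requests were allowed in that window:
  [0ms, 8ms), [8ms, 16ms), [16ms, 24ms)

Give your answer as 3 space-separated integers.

Answer: 4 3 6

Derivation:
Processing requests:
  req#1 t=0ms (window 0): ALLOW
  req#2 t=4ms (window 0): ALLOW
  req#3 t=6ms (window 0): ALLOW
  req#4 t=7ms (window 0): ALLOW
  req#5 t=8ms (window 1): ALLOW
  req#6 t=12ms (window 1): ALLOW
  req#7 t=14ms (window 1): ALLOW
  req#8 t=17ms (window 2): ALLOW
  req#9 t=18ms (window 2): ALLOW
  req#10 t=18ms (window 2): ALLOW
  req#11 t=20ms (window 2): ALLOW
  req#12 t=21ms (window 2): ALLOW
  req#13 t=21ms (window 2): ALLOW
  req#14 t=22ms (window 2): DENY

Allowed counts by window: 4 3 6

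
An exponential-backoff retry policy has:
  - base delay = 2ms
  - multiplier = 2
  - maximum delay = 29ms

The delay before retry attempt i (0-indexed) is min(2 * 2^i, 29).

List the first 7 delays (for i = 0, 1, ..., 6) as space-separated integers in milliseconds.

Computing each delay:
  i=0: min(2*2^0, 29) = 2
  i=1: min(2*2^1, 29) = 4
  i=2: min(2*2^2, 29) = 8
  i=3: min(2*2^3, 29) = 16
  i=4: min(2*2^4, 29) = 29
  i=5: min(2*2^5, 29) = 29
  i=6: min(2*2^6, 29) = 29

Answer: 2 4 8 16 29 29 29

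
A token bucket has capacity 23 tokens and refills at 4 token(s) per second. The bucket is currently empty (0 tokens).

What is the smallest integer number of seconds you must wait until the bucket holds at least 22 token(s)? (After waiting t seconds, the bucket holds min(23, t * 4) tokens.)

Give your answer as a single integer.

Answer: 6

Derivation:
Need t * 4 >= 22, so t >= 22/4.
Smallest integer t = ceil(22/4) = 6.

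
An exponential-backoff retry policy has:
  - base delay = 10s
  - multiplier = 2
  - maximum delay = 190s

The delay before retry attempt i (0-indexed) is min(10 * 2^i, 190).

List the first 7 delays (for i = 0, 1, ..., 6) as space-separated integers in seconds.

Computing each delay:
  i=0: min(10*2^0, 190) = 10
  i=1: min(10*2^1, 190) = 20
  i=2: min(10*2^2, 190) = 40
  i=3: min(10*2^3, 190) = 80
  i=4: min(10*2^4, 190) = 160
  i=5: min(10*2^5, 190) = 190
  i=6: min(10*2^6, 190) = 190

Answer: 10 20 40 80 160 190 190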